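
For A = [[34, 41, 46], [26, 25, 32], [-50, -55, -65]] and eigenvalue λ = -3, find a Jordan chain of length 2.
We seek v_1 ∈ ker((A + 3I)^2) \ ker(A + 3I), then set v_{i+1} = (A + 3I) v_i.

One such chain is v_1 = [[-1, 1, 0]]^T, v_2 = [[4, 2, -5]]^T. Check: (A + 3I) v_2 = [[0, 0, 0]]^T = 0.

v_1 = [[-1, 1, 0]]^T, v_2 = [[4, 2, -5]]^T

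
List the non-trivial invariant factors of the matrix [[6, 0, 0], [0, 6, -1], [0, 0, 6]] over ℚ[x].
The Jordan structure of A has elementary divisors (x - 6)^2, (x - 6). Arranging the block sizes at each eigenvalue in decreasing order and taking row products gives the invariant factors.

Invariant factors (smallest first, each dividing the next): x - 6, (x - 6)^2.

Check: the last factor (x - 6)^2 is the minimal polynomial, and the product (x - 6)^3 is the characteristic polynomial.

x - 6, (x - 6)^2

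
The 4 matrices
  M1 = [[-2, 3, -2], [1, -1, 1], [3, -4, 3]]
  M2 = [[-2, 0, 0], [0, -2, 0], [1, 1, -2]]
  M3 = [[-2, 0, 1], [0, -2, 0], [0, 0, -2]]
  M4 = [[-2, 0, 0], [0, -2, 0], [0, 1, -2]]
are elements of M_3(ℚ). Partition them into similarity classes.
2 classes: {M1}, {M2, M3, M4}

Characteristic polynomials: χ_{M1} = x^3, χ_{M2} = (x + 2)^3, χ_{M3} = (x + 2)^3, χ_{M4} = (x + 2)^3.

{M1}: invariant factors x^3.

{M2, M3, M4}: invariant factors x + 2, (x + 2)^2.

Matrices are similar if and only if their invariant-factor lists agree; the partition into similarity classes is {M1}, {M2, M3, M4}.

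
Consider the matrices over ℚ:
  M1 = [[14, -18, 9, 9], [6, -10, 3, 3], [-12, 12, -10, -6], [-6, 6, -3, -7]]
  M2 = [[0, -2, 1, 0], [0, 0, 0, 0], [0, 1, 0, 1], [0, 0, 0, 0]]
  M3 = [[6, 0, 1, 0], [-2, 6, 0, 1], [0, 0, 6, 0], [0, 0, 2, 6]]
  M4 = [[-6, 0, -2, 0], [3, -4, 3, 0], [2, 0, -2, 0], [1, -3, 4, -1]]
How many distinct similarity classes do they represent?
4 classes: {M1}, {M2}, {M3}, {M4}

Characteristic polynomials: χ_{M1} = (x + 1)(x + 4)^3, χ_{M2} = x^4, χ_{M3} = (x - 6)^4, χ_{M4} = (x + 1)(x + 4)^3.

{M1}: invariant factors x + 4, x + 4, (x + 1)(x + 4).

{M2}: invariant factors x, x^3.

{M3}: invariant factors (x - 6)^2, (x - 6)^2.

{M4}: invariant factors x + 4, (x + 1)(x + 4)^2.

Matrices are similar if and only if their invariant-factor lists agree; the partition into similarity classes is {M1}, {M2}, {M3}, {M4}.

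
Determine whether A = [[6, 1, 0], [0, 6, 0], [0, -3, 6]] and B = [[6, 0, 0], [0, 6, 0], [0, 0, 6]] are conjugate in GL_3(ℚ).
No.

Both have characteristic polynomial (x - 6)^3, but the minimal polynomial of A is (x - 6)^2 while the minimal polynomial of B is x - 6. The minimal polynomial is a similarity invariant, so A and B are not similar.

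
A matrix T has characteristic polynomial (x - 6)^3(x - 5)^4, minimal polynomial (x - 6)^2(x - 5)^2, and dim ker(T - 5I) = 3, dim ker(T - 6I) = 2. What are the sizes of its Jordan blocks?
Jordan blocks: (5, 2), (5, 1), (5, 1), (6, 2), (6, 1)

λ = 5: algebraic multiplicity 4 (exponent in χ_T), largest block size 2 (exponent in m_T), 3 blocks (geometric multiplicity). These force block sizes [2, 1, 1].
λ = 6: algebraic multiplicity 3 (exponent in χ_T), largest block size 2 (exponent in m_T), 2 blocks (geometric multiplicity). These force block sizes [2, 1].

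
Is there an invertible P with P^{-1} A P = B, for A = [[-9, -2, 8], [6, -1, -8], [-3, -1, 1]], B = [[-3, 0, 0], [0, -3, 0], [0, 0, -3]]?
Both have characteristic polynomial (x + 3)^3, but the minimal polynomial of A is (x + 3)^2 while the minimal polynomial of B is x + 3. The minimal polynomial is a similarity invariant, so A and B are not similar.

No.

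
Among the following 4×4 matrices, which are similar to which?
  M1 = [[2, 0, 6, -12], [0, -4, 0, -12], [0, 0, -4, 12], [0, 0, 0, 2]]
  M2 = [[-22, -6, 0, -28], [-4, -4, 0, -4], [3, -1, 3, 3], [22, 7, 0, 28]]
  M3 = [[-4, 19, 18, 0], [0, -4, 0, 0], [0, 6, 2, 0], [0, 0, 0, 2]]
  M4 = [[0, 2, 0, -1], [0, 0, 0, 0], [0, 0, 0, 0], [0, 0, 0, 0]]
Characteristic polynomials: χ_{M1} = (x - 2)^2(x + 4)^2, χ_{M2} = (x - 6)(x - 3)(x + 2)^2, χ_{M3} = (x - 2)^2(x + 4)^2, χ_{M4} = x^4.

{M1}: invariant factors (x - 2)(x + 4), (x - 2)(x + 4).

{M2}: invariant factors (x - 6)(x - 3)(x + 2)^2.

{M3}: invariant factors x - 2, (x - 2)(x + 4)^2.

{M4}: invariant factors x, x, x^2.

Matrices are similar if and only if their invariant-factor lists agree; the partition into similarity classes is {M1}, {M2}, {M3}, {M4}.

4 classes: {M1}, {M2}, {M3}, {M4}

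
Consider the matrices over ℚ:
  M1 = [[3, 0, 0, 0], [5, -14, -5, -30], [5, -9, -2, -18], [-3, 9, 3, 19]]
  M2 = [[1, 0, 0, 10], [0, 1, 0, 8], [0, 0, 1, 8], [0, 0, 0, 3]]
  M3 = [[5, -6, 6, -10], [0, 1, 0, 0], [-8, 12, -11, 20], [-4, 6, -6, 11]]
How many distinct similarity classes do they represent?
Characteristic polynomials: χ_{M1} = (x - 3)(x - 1)^3, χ_{M2} = (x - 3)(x - 1)^3, χ_{M3} = (x - 3)(x - 1)^3.

{M1}: invariant factors x - 1, (x - 3)(x - 1)^2.

{M2, M3}: invariant factors x - 1, x - 1, (x - 3)(x - 1).

Matrices are similar if and only if their invariant-factor lists agree; the partition into similarity classes is {M1}, {M2, M3}.

2 classes: {M1}, {M2, M3}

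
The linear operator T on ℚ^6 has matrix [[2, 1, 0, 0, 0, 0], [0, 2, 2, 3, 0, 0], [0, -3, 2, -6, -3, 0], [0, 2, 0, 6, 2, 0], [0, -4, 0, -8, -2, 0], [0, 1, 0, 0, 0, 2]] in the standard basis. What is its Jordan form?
J = [[2, 1, 0, 0, 0, 0], [0, 2, 1, 0, 0, 0], [0, 0, 2, 0, 0, 0], [0, 0, 0, 2, 1, 0], [0, 0, 0, 0, 2, 0], [0, 0, 0, 0, 0, 2]]

The characteristic polynomial is det(xI - A) = (x - 2)^6, so the eigenvalues are 2 (algebraic multiplicity 6).

For λ = 2: rank(A - 2I) = 3, rank((A - 2I)^2) = 1, rank((A - 2I)^3) = 0. The eigenspace has dimension 6 - 3 = 3, so there are 3 Jordan blocks; the rank sequence gives block sizes [3, 2, 1].

Assembling the blocks gives the Jordan form J above.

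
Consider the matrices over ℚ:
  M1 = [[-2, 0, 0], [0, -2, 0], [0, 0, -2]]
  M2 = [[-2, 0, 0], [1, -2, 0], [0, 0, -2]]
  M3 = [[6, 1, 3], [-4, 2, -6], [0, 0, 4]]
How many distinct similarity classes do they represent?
Characteristic polynomials: χ_{M1} = (x + 2)^3, χ_{M2} = (x + 2)^3, χ_{M3} = (x - 4)^3.

{M1}: invariant factors x + 2, x + 2, x + 2.

{M2}: invariant factors x + 2, (x + 2)^2.

{M3}: invariant factors x - 4, (x - 4)^2.

Matrices are similar if and only if their invariant-factor lists agree; the partition into similarity classes is {M1}, {M2}, {M3}.

3 classes: {M1}, {M2}, {M3}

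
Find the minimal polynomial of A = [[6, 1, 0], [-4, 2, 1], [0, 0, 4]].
m_A(x) = (x - 4)^3

The characteristic polynomial factors as (x - 4)^3. The minimal polynomial is ∏(x - λ)^{k_λ} where k_λ is the size of the largest Jordan block at λ.

For λ = 4: rank(A - 4I) = 2, and the largest Jordan block has size 3 (the smallest k with rank((A - 4I)^k) = rank((A - 4I)^(k+1))).

So m_A(x) = (x - 4)^3.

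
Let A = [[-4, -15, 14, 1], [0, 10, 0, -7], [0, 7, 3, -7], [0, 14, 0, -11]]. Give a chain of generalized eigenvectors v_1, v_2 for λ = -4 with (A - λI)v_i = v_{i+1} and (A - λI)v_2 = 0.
v_1 = [[0, 1, 1, 2]]^T, v_2 = [[1, 0, 0, 0]]^T

We seek v_1 ∈ ker((A + 4I)^2) \ ker(A + 4I), then set v_{i+1} = (A + 4I) v_i.

One such chain is v_1 = [[0, 1, 1, 2]]^T, v_2 = [[1, 0, 0, 0]]^T. Check: (A + 4I) v_2 = [[0, 0, 0, 0]]^T = 0.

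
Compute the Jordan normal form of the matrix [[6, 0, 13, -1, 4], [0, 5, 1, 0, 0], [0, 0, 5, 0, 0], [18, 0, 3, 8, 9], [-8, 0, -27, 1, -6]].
J = [[-2, 0, 0, 0, 0], [0, 5, 1, 0, 0], [0, 0, 5, 0, 0], [0, 0, 0, 5, 1], [0, 0, 0, 0, 5]]

The characteristic polynomial is det(xI - A) = (x - 5)^4(x + 2), so the eigenvalues are -2 (algebraic multiplicity 1), 5 (algebraic multiplicity 4).

For λ = -2: algebraic multiplicity 1 gives one 1×1 block.

For λ = 5: rank(A - 5I) = 3, rank((A - 5I)^2) = 1. The eigenspace has dimension 5 - 3 = 2, so there are 2 Jordan blocks; the rank sequence gives block sizes [2, 2].

Assembling the blocks gives the Jordan form J above.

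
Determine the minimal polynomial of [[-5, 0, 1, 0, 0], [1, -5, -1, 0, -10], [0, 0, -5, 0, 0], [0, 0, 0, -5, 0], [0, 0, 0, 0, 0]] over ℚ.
m_A(x) = x(x + 5)^3

The characteristic polynomial factors as x(x + 5)^4. The minimal polynomial is ∏(x - λ)^{k_λ} where k_λ is the size of the largest Jordan block at λ.

For λ = -5: rank(A + 5I) = 3, and the largest Jordan block has size 3 (the smallest k with rank((A + 5I)^k) = rank((A + 5I)^(k+1))).
For λ = 0: rank(A) = 4, and the largest Jordan block has size 1 (the smallest k with rank(A^k) = rank(A^(k+1))).

So m_A(x) = x(x + 5)^3.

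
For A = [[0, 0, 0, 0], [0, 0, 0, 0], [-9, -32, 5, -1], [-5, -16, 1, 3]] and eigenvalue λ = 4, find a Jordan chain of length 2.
We seek v_1 ∈ ker((A - 4I)^2) \ ker(A - 4I), then set v_{i+1} = (A - 4I) v_i.

One such chain is v_1 = [[0, 0, 1, 0]]^T, v_2 = [[0, 0, 1, 1]]^T. Check: (A - 4I) v_2 = [[0, 0, 0, 0]]^T = 0.

v_1 = [[0, 0, 1, 0]]^T, v_2 = [[0, 0, 1, 1]]^T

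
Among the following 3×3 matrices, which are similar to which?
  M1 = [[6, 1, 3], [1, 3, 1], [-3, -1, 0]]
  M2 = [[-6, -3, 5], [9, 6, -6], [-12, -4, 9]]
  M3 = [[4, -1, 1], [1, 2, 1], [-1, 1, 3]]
Characteristic polynomials: χ_{M1} = (x - 3)^3, χ_{M2} = (x - 3)^3, χ_{M3} = (x - 3)^3.

{M1, M2, M3}: invariant factors (x - 3)^3.

Matrices are similar if and only if their invariant-factor lists agree; the partition into similarity classes is {M1, M2, M3}.

1 class: {M1, M2, M3}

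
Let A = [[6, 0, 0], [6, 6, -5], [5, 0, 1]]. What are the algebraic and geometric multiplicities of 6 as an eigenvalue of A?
algebraic multiplicity 2, geometric multiplicity 1

The characteristic polynomial is (x - 6)^2(x - 1), so the factor x - 6 appears with exponent 2: the algebraic multiplicity is 2.

rank(A - 6I) = 2, so the eigenspace has dimension 3 - 2 = 1: the geometric multiplicity is 1.

Since 1 < 2, A is not diagonalizable.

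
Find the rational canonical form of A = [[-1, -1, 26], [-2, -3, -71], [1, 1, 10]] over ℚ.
R = [[0, 0, 36], [1, 0, -6], [0, 1, 6]]

The invariant factors of A (the non-unit diagonal entries of the Smith normal form of xI - A over ℚ[x]) are (x - 6)(x^2 + 6), each dividing the next. The characteristic polynomial is their product, (x - 6)(x^2 + 6).

The rational canonical form is the block-diagonal matrix of companion matrices C(f_i):
R = [[0, 0, 36], [1, 0, -6], [0, 1, 6]].

Note the characteristic polynomial does not split into linear factors over ℚ, so A has no Jordan form over ℚ; the rational canonical form exists over any field.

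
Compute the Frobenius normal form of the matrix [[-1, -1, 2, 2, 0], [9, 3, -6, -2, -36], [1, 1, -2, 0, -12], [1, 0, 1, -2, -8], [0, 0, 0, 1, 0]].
R = [[0, -6, 0, 0, 0], [1, 0, 0, 0, 0], [0, 0, 0, 0, -12], [0, 0, 1, 0, -6], [0, 0, 0, 1, -2]]

The invariant factors of A (the non-unit diagonal entries of the Smith normal form of xI - A over ℚ[x]) are x^2 + 6, (x + 2)(x^2 + 6), each dividing the next. The characteristic polynomial is their product, (x + 2)(x^2 + 6)^2.

The rational canonical form is the block-diagonal matrix of companion matrices C(f_i):
R = [[0, -6, 0, 0, 0], [1, 0, 0, 0, 0], [0, 0, 0, 0, -12], [0, 0, 1, 0, -6], [0, 0, 0, 1, -2]].

Note the characteristic polynomial does not split into linear factors over ℚ, so A has no Jordan form over ℚ; the rational canonical form exists over any field.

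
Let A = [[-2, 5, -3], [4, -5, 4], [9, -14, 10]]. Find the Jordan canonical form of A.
The characteristic polynomial is det(xI - A) = (x - 1)^3, so the eigenvalues are 1 (algebraic multiplicity 3).

For λ = 1: rank(A - I) = 2, rank((A - I)^2) = 1, rank((A - I)^3) = 0. The eigenspace has dimension 3 - 2 = 1, so there is 1 Jordan block; the rank sequence gives block sizes [3].

Assembling the blocks gives the Jordan form J above.

J = [[1, 1, 0], [0, 1, 1], [0, 0, 1]]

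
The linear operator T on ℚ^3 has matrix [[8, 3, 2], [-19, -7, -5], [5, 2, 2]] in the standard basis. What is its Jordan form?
J = [[1, 1, 0], [0, 1, 1], [0, 0, 1]]

The characteristic polynomial is det(xI - A) = (x - 1)^3, so the eigenvalues are 1 (algebraic multiplicity 3).

For λ = 1: rank(A - I) = 2, rank((A - I)^2) = 1, rank((A - I)^3) = 0. The eigenspace has dimension 3 - 2 = 1, so there is 1 Jordan block; the rank sequence gives block sizes [3].

Assembling the blocks gives the Jordan form J above.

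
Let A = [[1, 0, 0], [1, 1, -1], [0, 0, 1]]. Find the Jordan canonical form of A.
J = [[1, 1, 0], [0, 1, 0], [0, 0, 1]]

The characteristic polynomial is det(xI - A) = (x - 1)^3, so the eigenvalues are 1 (algebraic multiplicity 3).

For λ = 1: rank(A - I) = 1, rank((A - I)^2) = 0. The eigenspace has dimension 3 - 1 = 2, so there are 2 Jordan blocks; the rank sequence gives block sizes [2, 1].

Assembling the blocks gives the Jordan form J above.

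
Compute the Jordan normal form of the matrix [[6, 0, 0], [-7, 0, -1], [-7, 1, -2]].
The characteristic polynomial is det(xI - A) = (x - 6)(x + 1)^2, so the eigenvalues are -1 (algebraic multiplicity 2), 6 (algebraic multiplicity 1).

For λ = -1: rank(A + I) = 2, rank((A + I)^2) = 1. The eigenspace has dimension 3 - 2 = 1, so there is 1 Jordan block; the rank sequence gives block sizes [2].

For λ = 6: algebraic multiplicity 1 gives one 1×1 block.

Assembling the blocks gives the Jordan form J above.

J = [[-1, 1, 0], [0, -1, 0], [0, 0, 6]]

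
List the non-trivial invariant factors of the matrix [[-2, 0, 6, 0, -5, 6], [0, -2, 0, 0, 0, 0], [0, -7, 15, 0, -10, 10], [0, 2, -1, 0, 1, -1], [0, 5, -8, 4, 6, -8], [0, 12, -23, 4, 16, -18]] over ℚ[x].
x^2(x - 5)(x + 2)^3

The Jordan structure of A has elementary divisors (x + 2)^3, x^2, (x - 5). Arranging the block sizes at each eigenvalue in decreasing order and taking row products gives the invariant factors.

Invariant factors (smallest first, each dividing the next): x^2(x - 5)(x + 2)^3.

Check: the last factor x^2(x - 5)(x + 2)^3 is the minimal polynomial, and the product x^2(x - 5)(x + 2)^3 is the characteristic polynomial.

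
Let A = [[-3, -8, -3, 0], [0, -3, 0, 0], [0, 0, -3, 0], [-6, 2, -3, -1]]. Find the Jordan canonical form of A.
J = [[-3, 1, 0, 0], [0, -3, 0, 0], [0, 0, -3, 0], [0, 0, 0, -1]]

The characteristic polynomial is det(xI - A) = (x + 1)(x + 3)^3, so the eigenvalues are -3 (algebraic multiplicity 3), -1 (algebraic multiplicity 1).

For λ = -3: rank(A + 3I) = 2, rank((A + 3I)^2) = 1. The eigenspace has dimension 4 - 2 = 2, so there are 2 Jordan blocks; the rank sequence gives block sizes [2, 1].

For λ = -1: algebraic multiplicity 1 gives one 1×1 block.

Assembling the blocks gives the Jordan form J above.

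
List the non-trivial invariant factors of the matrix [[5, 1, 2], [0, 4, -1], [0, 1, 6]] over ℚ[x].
The Jordan structure of A has elementary divisors (x - 5)^3. Arranging the block sizes at each eigenvalue in decreasing order and taking row products gives the invariant factors.

Invariant factors (smallest first, each dividing the next): (x - 5)^3.

Check: the last factor (x - 5)^3 is the minimal polynomial, and the product (x - 5)^3 is the characteristic polynomial.

(x - 5)^3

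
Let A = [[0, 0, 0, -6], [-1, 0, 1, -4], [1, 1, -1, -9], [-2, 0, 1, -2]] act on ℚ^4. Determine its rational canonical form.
The invariant factors of A (the non-unit diagonal entries of the Smith normal form of xI - A over ℚ[x]) are (x + 3)(x^3 - 2x + 2), each dividing the next. The characteristic polynomial is their product, (x + 3)(x^3 - 2x + 2).

The rational canonical form is the block-diagonal matrix of companion matrices C(f_i):
R = [[0, 0, 0, -6], [1, 0, 0, 4], [0, 1, 0, 2], [0, 0, 1, -3]].

Note the characteristic polynomial does not split into linear factors over ℚ, so A has no Jordan form over ℚ; the rational canonical form exists over any field.

R = [[0, 0, 0, -6], [1, 0, 0, 4], [0, 1, 0, 2], [0, 0, 1, -3]]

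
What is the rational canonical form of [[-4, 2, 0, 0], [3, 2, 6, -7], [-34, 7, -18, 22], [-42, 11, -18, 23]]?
The invariant factors of A (the non-unit diagonal entries of the Smith normal form of xI - A over ℚ[x]) are (x - 2)(x + 2)(x^2 - 3x - 3), each dividing the next. The characteristic polynomial is their product, (x - 2)(x + 2)(x^2 - 3x - 3).

The rational canonical form is the block-diagonal matrix of companion matrices C(f_i):
R = [[0, 0, 0, -12], [1, 0, 0, -12], [0, 1, 0, 7], [0, 0, 1, 3]].

Note the characteristic polynomial does not split into linear factors over ℚ, so A has no Jordan form over ℚ; the rational canonical form exists over any field.

R = [[0, 0, 0, -12], [1, 0, 0, -12], [0, 1, 0, 7], [0, 0, 1, 3]]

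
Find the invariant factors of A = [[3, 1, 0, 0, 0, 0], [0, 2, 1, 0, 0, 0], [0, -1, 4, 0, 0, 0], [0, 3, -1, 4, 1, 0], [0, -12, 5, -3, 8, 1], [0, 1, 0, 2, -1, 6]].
The Jordan structure of A has elementary divisors (x - 3)^3, (x - 6)^3. Arranging the block sizes at each eigenvalue in decreasing order and taking row products gives the invariant factors.

Invariant factors (smallest first, each dividing the next): (x - 6)^3(x - 3)^3.

Check: the last factor (x - 6)^3(x - 3)^3 is the minimal polynomial, and the product (x - 6)^3(x - 3)^3 is the characteristic polynomial.

(x - 6)^3(x - 3)^3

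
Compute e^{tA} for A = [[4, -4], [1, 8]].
A has Jordan form J = [[6, 1], [0, 6]] with A = PJP^{-1}, so e^{tA} = P e^{tJ} P^{-1}.

For a Jordan block J_k(λ), e^{tJ_k(λ)} = e^{λt} · (I + tN + t^2 N^2/2! + ... + t^{k-1} N^{k-1}/(k-1)!) where N is the nilpotent superdiagonal part.

Assembling the blocks and conjugating back gives the entries of e^{tA} as shown above.

e^{tA} = [[(1 - 2*t)*e^{6*t}, -4*t*e^{6*t}], [t*e^{6*t}, (2*t + 1)*e^{6*t}]]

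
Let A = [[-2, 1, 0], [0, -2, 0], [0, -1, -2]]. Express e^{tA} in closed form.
A has Jordan form J = [[-2, 1, 0], [0, -2, 0], [0, 0, -2]] with A = PJP^{-1}, so e^{tA} = P e^{tJ} P^{-1}.

For a Jordan block J_k(λ), e^{tJ_k(λ)} = e^{λt} · (I + tN + t^2 N^2/2! + ... + t^{k-1} N^{k-1}/(k-1)!) where N is the nilpotent superdiagonal part.

Assembling the blocks and conjugating back gives the entries of e^{tA} as shown above.

e^{tA} = [[e^{-2*t}, t*e^{-2*t}, 0], [0, e^{-2*t}, 0], [0, -t*e^{-2*t}, e^{-2*t}]]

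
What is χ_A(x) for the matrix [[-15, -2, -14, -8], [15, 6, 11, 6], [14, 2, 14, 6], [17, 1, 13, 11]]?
χ_A(x) = (x - 5)(x - 4)^2(x - 3)

xI - A = [[x + 15, 2, 14, 8], [-15, x - 6, -11, -6], [-14, -2, x - 14, -6], [-17, -1, -13, x - 11]].

Expanding det(xI - A) along the first row:
det(xI - A) = + (x + 15)·det([[x - 6, -11, -6], [-2, x - 14, -6], [-1, -13, x - 11]]) - (2)·det([[-15, -11, -6], [-14, x - 14, -6], [-17, -13, x - 11]]) + (14)·det([[-15, x - 6, -6], [-14, -2, -6], [-17, -1, x - 11]]) - (8)·det([[-15, x - 6, -11], [-14, -2, x - 14], [-17, -1, -13]]).

Evaluating gives χ_A(x) = x^4 - 16x^3 + 95x^2 - 248x + 240 = (x - 5)(x - 4)^2(x - 3).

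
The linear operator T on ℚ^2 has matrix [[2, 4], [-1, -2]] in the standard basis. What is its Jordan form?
The characteristic polynomial is det(xI - A) = x^2, so the eigenvalues are 0 (algebraic multiplicity 2).

For λ = 0: rank(A) = 1, rank(A^2) = 0. The eigenspace has dimension 2 - 1 = 1, so there is 1 Jordan block; the rank sequence gives block sizes [2].

Assembling the blocks gives the Jordan form J above.

J = [[0, 1], [0, 0]]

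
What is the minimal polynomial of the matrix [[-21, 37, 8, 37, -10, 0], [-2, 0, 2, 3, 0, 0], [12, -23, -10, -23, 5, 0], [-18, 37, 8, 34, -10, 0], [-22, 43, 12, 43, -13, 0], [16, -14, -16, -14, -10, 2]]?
The characteristic polynomial factors as (x - 2)^2(x + 3)^4. The minimal polynomial is ∏(x - λ)^{k_λ} where k_λ is the size of the largest Jordan block at λ.

For λ = -3: rank(A + 3I) = 3, and the largest Jordan block has size 2 (the smallest k with rank((A + 3I)^k) = rank((A + 3I)^(k+1))).
For λ = 2: rank(A - 2I) = 4, and the largest Jordan block has size 1 (the smallest k with rank((A - 2I)^k) = rank((A - 2I)^(k+1))).

So m_A(x) = (x - 2)(x + 3)^2.

m_A(x) = (x - 2)(x + 3)^2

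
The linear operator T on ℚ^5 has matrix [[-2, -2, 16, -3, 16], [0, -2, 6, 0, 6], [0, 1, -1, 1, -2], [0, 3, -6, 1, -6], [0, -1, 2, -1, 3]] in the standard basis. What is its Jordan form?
The characteristic polynomial is det(xI - A) = (x - 1)^3(x + 2)^2, so the eigenvalues are -2 (algebraic multiplicity 2), 1 (algebraic multiplicity 3).

For λ = -2: rank(A + 2I) = 4, rank((A + 2I)^2) = 3. The eigenspace has dimension 5 - 4 = 1, so there is 1 Jordan block; the rank sequence gives block sizes [2].

For λ = 1: rank(A - I) = 3, rank((A - I)^2) = 2. The eigenspace has dimension 5 - 3 = 2, so there are 2 Jordan blocks; the rank sequence gives block sizes [2, 1].

Assembling the blocks gives the Jordan form J above.

J = [[-2, 1, 0, 0, 0], [0, -2, 0, 0, 0], [0, 0, 1, 1, 0], [0, 0, 0, 1, 0], [0, 0, 0, 0, 1]]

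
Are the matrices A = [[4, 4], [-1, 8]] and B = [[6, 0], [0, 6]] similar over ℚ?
Both have characteristic polynomial (x - 6)^2, but the minimal polynomial of A is (x - 6)^2 while the minimal polynomial of B is x - 6. The minimal polynomial is a similarity invariant, so A and B are not similar.

No.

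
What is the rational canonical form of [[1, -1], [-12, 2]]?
R = [[0, 10], [1, 3]]

The invariant factors of A (the non-unit diagonal entries of the Smith normal form of xI - A over ℚ[x]) are (x - 5)(x + 2), each dividing the next. The characteristic polynomial is their product, (x - 5)(x + 2).

The rational canonical form is the block-diagonal matrix of companion matrices C(f_i):
R = [[0, 10], [1, 3]].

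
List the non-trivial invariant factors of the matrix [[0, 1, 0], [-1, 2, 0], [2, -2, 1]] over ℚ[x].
x - 1, (x - 1)^2

The Jordan structure of A has elementary divisors (x - 1)^2, (x - 1). Arranging the block sizes at each eigenvalue in decreasing order and taking row products gives the invariant factors.

Invariant factors (smallest first, each dividing the next): x - 1, (x - 1)^2.

Check: the last factor (x - 1)^2 is the minimal polynomial, and the product (x - 1)^3 is the characteristic polynomial.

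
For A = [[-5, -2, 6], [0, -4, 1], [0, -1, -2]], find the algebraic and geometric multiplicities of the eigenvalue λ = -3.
The characteristic polynomial is (x + 3)^2(x + 5), so the factor x + 3 appears with exponent 2: the algebraic multiplicity is 2.

rank(A + 3I) = 2, so the eigenspace has dimension 3 - 2 = 1: the geometric multiplicity is 1.

Since 1 < 2, A is not diagonalizable.

algebraic multiplicity 2, geometric multiplicity 1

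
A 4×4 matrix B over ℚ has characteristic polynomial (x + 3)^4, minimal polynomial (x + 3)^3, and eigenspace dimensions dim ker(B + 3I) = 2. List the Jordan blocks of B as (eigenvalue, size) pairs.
Jordan blocks: (-3, 3), (-3, 1)

λ = -3: algebraic multiplicity 4 (exponent in χ_B), largest block size 3 (exponent in m_B), 2 blocks (geometric multiplicity). These force block sizes [3, 1].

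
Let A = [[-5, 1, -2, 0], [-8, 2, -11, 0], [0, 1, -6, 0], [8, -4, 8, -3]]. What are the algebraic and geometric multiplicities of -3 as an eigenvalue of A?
The characteristic polynomial is (x + 3)^4, so the factor x + 3 appears with exponent 4: the algebraic multiplicity is 4.

rank(A + 3I) = 2, so the eigenspace has dimension 4 - 2 = 2: the geometric multiplicity is 2.

Since 2 < 4, A is not diagonalizable.

algebraic multiplicity 4, geometric multiplicity 2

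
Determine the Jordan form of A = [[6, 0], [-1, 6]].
J = [[6, 1], [0, 6]]

The characteristic polynomial is det(xI - A) = (x - 6)^2, so the eigenvalues are 6 (algebraic multiplicity 2).

For λ = 6: rank(A - 6I) = 1, rank((A - 6I)^2) = 0. The eigenspace has dimension 2 - 1 = 1, so there is 1 Jordan block; the rank sequence gives block sizes [2].

Assembling the blocks gives the Jordan form J above.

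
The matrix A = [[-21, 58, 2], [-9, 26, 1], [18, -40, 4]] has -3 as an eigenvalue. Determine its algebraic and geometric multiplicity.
The characteristic polynomial is (x - 6)^2(x + 3), so the factor x + 3 appears with exponent 1: the algebraic multiplicity is 1.

rank(A + 3I) = 2, so the eigenspace has dimension 3 - 2 = 1: the geometric multiplicity is 1.

algebraic multiplicity 1, geometric multiplicity 1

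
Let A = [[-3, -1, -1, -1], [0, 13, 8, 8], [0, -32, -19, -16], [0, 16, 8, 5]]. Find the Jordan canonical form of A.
The characteristic polynomial is det(xI - A) = (x - 5)(x + 3)^3, so the eigenvalues are -3 (algebraic multiplicity 3), 5 (algebraic multiplicity 1).

For λ = -3: rank(A + 3I) = 2, rank((A + 3I)^2) = 1. The eigenspace has dimension 4 - 2 = 2, so there are 2 Jordan blocks; the rank sequence gives block sizes [2, 1].

For λ = 5: algebraic multiplicity 1 gives one 1×1 block.

Assembling the blocks gives the Jordan form J above.

J = [[-3, 1, 0, 0], [0, -3, 0, 0], [0, 0, -3, 0], [0, 0, 0, 5]]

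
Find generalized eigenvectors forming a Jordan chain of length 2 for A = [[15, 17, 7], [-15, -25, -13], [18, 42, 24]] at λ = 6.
v_1 = [[0, -2, 5]]^T, v_2 = [[1, -3, 6]]^T

We seek v_1 ∈ ker((A - 6I)^2) \ ker(A - 6I), then set v_{i+1} = (A - 6I) v_i.

One such chain is v_1 = [[0, -2, 5]]^T, v_2 = [[1, -3, 6]]^T. Check: (A - 6I) v_2 = [[0, 0, 0]]^T = 0.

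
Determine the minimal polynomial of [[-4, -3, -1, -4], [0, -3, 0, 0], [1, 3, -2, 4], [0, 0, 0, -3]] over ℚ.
The characteristic polynomial factors as (x + 3)^4. The minimal polynomial is ∏(x - λ)^{k_λ} where k_λ is the size of the largest Jordan block at λ.

For λ = -3: rank(A + 3I) = 1, and the largest Jordan block has size 2 (the smallest k with rank((A + 3I)^k) = rank((A + 3I)^(k+1))).

So m_A(x) = (x + 3)^2.

m_A(x) = (x + 3)^2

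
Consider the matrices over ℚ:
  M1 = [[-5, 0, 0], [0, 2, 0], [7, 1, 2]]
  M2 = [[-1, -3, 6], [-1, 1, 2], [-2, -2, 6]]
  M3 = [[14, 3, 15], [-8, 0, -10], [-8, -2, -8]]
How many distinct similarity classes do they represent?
Characteristic polynomials: χ_{M1} = (x - 2)^2(x + 5), χ_{M2} = (x - 2)^3, χ_{M3} = (x - 2)^3.

{M1}: invariant factors (x - 2)^2(x + 5).

{M2, M3}: invariant factors x - 2, (x - 2)^2.

Matrices are similar if and only if their invariant-factor lists agree; the partition into similarity classes is {M1}, {M2, M3}.

2 classes: {M1}, {M2, M3}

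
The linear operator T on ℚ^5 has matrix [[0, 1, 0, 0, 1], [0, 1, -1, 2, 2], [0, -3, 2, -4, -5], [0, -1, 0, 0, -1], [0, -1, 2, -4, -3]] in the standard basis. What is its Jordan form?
J = [[0, 1, 0, 0, 0], [0, 0, 1, 0, 0], [0, 0, 0, 0, 0], [0, 0, 0, 0, 0], [0, 0, 0, 0, 0]]

The characteristic polynomial is det(xI - A) = x^5, so the eigenvalues are 0 (algebraic multiplicity 5).

For λ = 0: rank(A) = 2, rank(A^2) = 1, rank(A^3) = 0. The eigenspace has dimension 5 - 2 = 3, so there are 3 Jordan blocks; the rank sequence gives block sizes [3, 1, 1].

Assembling the blocks gives the Jordan form J above.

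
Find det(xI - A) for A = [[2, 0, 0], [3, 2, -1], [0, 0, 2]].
χ_A(x) = (x - 2)^3

xI - A = [[x - 2, 0, 0], [-3, x - 2, 1], [0, 0, x - 2]].

Expanding det(xI - A) along the first row:
det(xI - A) = + (x - 2)·det([[x - 2, 1], [0, x - 2]]) - (0)·det([[-3, 1], [0, x - 2]]) + (0)·det([[-3, x - 2], [0, 0]]).

Evaluating gives χ_A(x) = x^3 - 6x^2 + 12x - 8 = (x - 2)^3.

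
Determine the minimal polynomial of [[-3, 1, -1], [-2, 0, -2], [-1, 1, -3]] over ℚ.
The characteristic polynomial factors as (x + 2)^3. The minimal polynomial is ∏(x - λ)^{k_λ} where k_λ is the size of the largest Jordan block at λ.

For λ = -2: rank(A + 2I) = 1, and the largest Jordan block has size 2 (the smallest k with rank((A + 2I)^k) = rank((A + 2I)^(k+1))).

So m_A(x) = (x + 2)^2.

m_A(x) = (x + 2)^2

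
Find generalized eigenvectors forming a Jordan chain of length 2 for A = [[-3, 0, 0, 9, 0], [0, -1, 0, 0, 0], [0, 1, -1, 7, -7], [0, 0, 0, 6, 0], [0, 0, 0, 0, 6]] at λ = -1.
We seek v_1 ∈ ker((A + I)^2) \ ker(A + I), then set v_{i+1} = (A + I) v_i.

One such chain is v_1 = [[0, 1, 2, 0, 0]]^T, v_2 = [[0, 0, 1, 0, 0]]^T. Check: (A + I) v_2 = [[0, 0, 0, 0, 0]]^T = 0.

v_1 = [[0, 1, 2, 0, 0]]^T, v_2 = [[0, 0, 1, 0, 0]]^T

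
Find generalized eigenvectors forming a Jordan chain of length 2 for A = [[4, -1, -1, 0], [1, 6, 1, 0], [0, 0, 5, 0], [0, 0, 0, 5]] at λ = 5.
We seek v_1 ∈ ker((A - 5I)^2) \ ker(A - 5I), then set v_{i+1} = (A - 5I) v_i.

One such chain is v_1 = [[0, 0, -1, 0]]^T, v_2 = [[1, -1, 0, 0]]^T. Check: (A - 5I) v_2 = [[0, 0, 0, 0]]^T = 0.

v_1 = [[0, 0, -1, 0]]^T, v_2 = [[1, -1, 0, 0]]^T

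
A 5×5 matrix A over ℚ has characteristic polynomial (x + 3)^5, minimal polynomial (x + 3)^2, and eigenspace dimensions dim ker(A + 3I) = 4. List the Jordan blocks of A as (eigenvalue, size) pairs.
Jordan blocks: (-3, 2), (-3, 1), (-3, 1), (-3, 1)

λ = -3: algebraic multiplicity 5 (exponent in χ_A), largest block size 2 (exponent in m_A), 4 blocks (geometric multiplicity). These force block sizes [2, 1, 1, 1].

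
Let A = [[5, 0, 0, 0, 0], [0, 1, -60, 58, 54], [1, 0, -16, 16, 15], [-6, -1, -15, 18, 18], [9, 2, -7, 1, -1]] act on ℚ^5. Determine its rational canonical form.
R = [[5, 0, 0, 0, 0], [0, 0, 0, 0, 5], [0, 1, 0, 0, 14], [0, 0, 1, 0, 12], [0, 0, 0, 1, 2]]

The invariant factors of A (the non-unit diagonal entries of the Smith normal form of xI - A over ℚ[x]) are x - 5, (x - 5)(x + 1)^3, each dividing the next. The characteristic polynomial is their product, (x - 5)^2(x + 1)^3.

The rational canonical form is the block-diagonal matrix of companion matrices C(f_i):
R = [[5, 0, 0, 0, 0], [0, 0, 0, 0, 5], [0, 1, 0, 0, 14], [0, 0, 1, 0, 12], [0, 0, 0, 1, 2]].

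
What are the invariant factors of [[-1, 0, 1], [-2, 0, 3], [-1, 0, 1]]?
The Jordan structure of A has elementary divisors x^3. Arranging the block sizes at each eigenvalue in decreasing order and taking row products gives the invariant factors.

Invariant factors (smallest first, each dividing the next): x^3.

Check: the last factor x^3 is the minimal polynomial, and the product x^3 is the characteristic polynomial.

x^3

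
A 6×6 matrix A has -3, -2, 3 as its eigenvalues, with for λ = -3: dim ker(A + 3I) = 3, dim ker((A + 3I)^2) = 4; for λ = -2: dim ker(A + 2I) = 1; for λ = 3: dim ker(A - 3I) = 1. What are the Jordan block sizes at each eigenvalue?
Jordan blocks: (-3, 2), (-3, 1), (-3, 1), (-2, 1), (3, 1)

λ = -3: successive nullity increments [3, 1] count blocks of size ≥ k; block sizes are [2, 1, 1].
λ = -2: successive nullity increments [1] count blocks of size ≥ k; block sizes are [1].
λ = 3: successive nullity increments [1] count blocks of size ≥ k; block sizes are [1].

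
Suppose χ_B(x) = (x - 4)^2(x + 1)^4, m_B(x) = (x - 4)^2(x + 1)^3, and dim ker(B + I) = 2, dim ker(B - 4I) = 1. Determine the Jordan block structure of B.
λ = -1: algebraic multiplicity 4 (exponent in χ_B), largest block size 3 (exponent in m_B), 2 blocks (geometric multiplicity). These force block sizes [3, 1].
λ = 4: algebraic multiplicity 2 (exponent in χ_B), largest block size 2 (exponent in m_B), 1 block (geometric multiplicity). This forces block sizes [2].

Jordan blocks: (-1, 3), (-1, 1), (4, 2)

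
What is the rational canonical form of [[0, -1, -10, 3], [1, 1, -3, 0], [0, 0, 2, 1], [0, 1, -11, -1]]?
The invariant factors of A (the non-unit diagonal entries of the Smith normal form of xI - A over ℚ[x]) are (x^2 - x + 5)^2, each dividing the next. The characteristic polynomial is their product, (x^2 - x + 5)^2.

The rational canonical form is the block-diagonal matrix of companion matrices C(f_i):
R = [[0, 0, 0, -25], [1, 0, 0, 10], [0, 1, 0, -11], [0, 0, 1, 2]].

Note the characteristic polynomial does not split into linear factors over ℚ, so A has no Jordan form over ℚ; the rational canonical form exists over any field.

R = [[0, 0, 0, -25], [1, 0, 0, 10], [0, 1, 0, -11], [0, 0, 1, 2]]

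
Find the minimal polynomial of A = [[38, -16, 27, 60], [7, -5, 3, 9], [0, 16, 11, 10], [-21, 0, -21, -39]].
m_A(x) = (x - 3)^2(x + 4)

The characteristic polynomial factors as (x - 3)^3(x + 4). The minimal polynomial is ∏(x - λ)^{k_λ} where k_λ is the size of the largest Jordan block at λ.

For λ = -4: rank(A + 4I) = 3, and the largest Jordan block has size 1 (the smallest k with rank((A + 4I)^k) = rank((A + 4I)^(k+1))).
For λ = 3: rank(A - 3I) = 2, and the largest Jordan block has size 2 (the smallest k with rank((A - 3I)^k) = rank((A - 3I)^(k+1))).

So m_A(x) = (x - 3)^2(x + 4).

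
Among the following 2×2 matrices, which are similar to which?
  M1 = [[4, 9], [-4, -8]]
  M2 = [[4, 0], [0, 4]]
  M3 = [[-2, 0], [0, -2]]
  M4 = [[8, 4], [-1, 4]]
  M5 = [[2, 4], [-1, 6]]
5 classes: {M1}, {M2}, {M3}, {M4}, {M5}

Characteristic polynomials: χ_{M1} = (x + 2)^2, χ_{M2} = (x - 4)^2, χ_{M3} = (x + 2)^2, χ_{M4} = (x - 6)^2, χ_{M5} = (x - 4)^2.

{M1}: invariant factors (x + 2)^2.

{M2}: invariant factors x - 4, x - 4.

{M3}: invariant factors x + 2, x + 2.

{M4}: invariant factors (x - 6)^2.

{M5}: invariant factors (x - 4)^2.

Matrices are similar if and only if their invariant-factor lists agree; the partition into similarity classes is {M1}, {M2}, {M3}, {M4}, {M5}.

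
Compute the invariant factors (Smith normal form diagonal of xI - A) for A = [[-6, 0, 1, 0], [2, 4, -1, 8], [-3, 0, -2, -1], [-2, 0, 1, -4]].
The Jordan structure of A has elementary divisors (x + 4)^3, (x - 4). Arranging the block sizes at each eigenvalue in decreasing order and taking row products gives the invariant factors.

Invariant factors (smallest first, each dividing the next): (x - 4)(x + 4)^3.

Check: the last factor (x - 4)(x + 4)^3 is the minimal polynomial, and the product (x - 4)(x + 4)^3 is the characteristic polynomial.

(x - 4)(x + 4)^3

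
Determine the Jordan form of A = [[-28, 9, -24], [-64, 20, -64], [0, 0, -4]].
The characteristic polynomial is det(xI - A) = (x + 4)^3, so the eigenvalues are -4 (algebraic multiplicity 3).

For λ = -4: rank(A + 4I) = 1, rank((A + 4I)^2) = 0. The eigenspace has dimension 3 - 1 = 2, so there are 2 Jordan blocks; the rank sequence gives block sizes [2, 1].

Assembling the blocks gives the Jordan form J above.

J = [[-4, 1, 0], [0, -4, 0], [0, 0, -4]]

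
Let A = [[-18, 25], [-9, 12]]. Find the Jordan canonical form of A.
The characteristic polynomial is det(xI - A) = (x + 3)^2, so the eigenvalues are -3 (algebraic multiplicity 2).

For λ = -3: rank(A + 3I) = 1, rank((A + 3I)^2) = 0. The eigenspace has dimension 2 - 1 = 1, so there is 1 Jordan block; the rank sequence gives block sizes [2].

Assembling the blocks gives the Jordan form J above.

J = [[-3, 1], [0, -3]]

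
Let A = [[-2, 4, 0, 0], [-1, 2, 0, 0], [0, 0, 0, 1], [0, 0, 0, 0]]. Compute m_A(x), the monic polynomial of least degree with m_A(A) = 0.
m_A(x) = x^2

The characteristic polynomial factors as x^4. The minimal polynomial is ∏(x - λ)^{k_λ} where k_λ is the size of the largest Jordan block at λ.

For λ = 0: rank(A) = 2, and the largest Jordan block has size 2 (the smallest k with rank(A^k) = rank(A^(k+1))).

So m_A(x) = x^2.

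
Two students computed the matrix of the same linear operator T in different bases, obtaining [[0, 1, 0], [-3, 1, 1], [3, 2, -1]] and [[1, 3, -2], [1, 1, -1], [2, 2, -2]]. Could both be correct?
Yes.

Two matrices over a field are similar if and only if they have the same invariant factors.

Both A and B have characteristic polynomial x^3 and minimal polynomial x^3. Computing further, both have invariant factors x^3. Hence A and B are similar.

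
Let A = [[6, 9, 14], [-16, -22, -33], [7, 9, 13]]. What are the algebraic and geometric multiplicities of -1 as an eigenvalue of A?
The characteristic polynomial is (x + 1)^3, so the factor x + 1 appears with exponent 3: the algebraic multiplicity is 3.

rank(A + I) = 2, so the eigenspace has dimension 3 - 2 = 1: the geometric multiplicity is 1.

Since 1 < 3, A is not diagonalizable.

algebraic multiplicity 3, geometric multiplicity 1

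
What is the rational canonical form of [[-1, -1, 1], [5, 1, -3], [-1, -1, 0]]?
The invariant factors of A (the non-unit diagonal entries of the Smith normal form of xI - A over ℚ[x]) are x^3 + 2x + 4, each dividing the next. The characteristic polynomial is their product, x^3 + 2x + 4.

The rational canonical form is the block-diagonal matrix of companion matrices C(f_i):
R = [[0, 0, -4], [1, 0, -2], [0, 1, 0]].

Note the characteristic polynomial does not split into linear factors over ℚ, so A has no Jordan form over ℚ; the rational canonical form exists over any field.

R = [[0, 0, -4], [1, 0, -2], [0, 1, 0]]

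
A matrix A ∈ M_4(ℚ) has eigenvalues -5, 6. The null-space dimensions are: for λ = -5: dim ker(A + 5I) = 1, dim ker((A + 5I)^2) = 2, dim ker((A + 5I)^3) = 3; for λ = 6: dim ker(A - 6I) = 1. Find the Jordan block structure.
λ = -5: successive nullity increments [1, 1, 1] count blocks of size ≥ k; block sizes are [3].
λ = 6: successive nullity increments [1] count blocks of size ≥ k; block sizes are [1].

Jordan blocks: (-5, 3), (6, 1)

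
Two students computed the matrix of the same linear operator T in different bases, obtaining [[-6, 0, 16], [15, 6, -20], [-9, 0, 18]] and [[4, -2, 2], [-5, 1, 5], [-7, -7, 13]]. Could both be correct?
Yes.

Two matrices over a field are similar if and only if they have the same invariant factors.

Both A and B have characteristic polynomial (x - 6)^3 and minimal polynomial (x - 6)^2. Computing further, both have invariant factors x - 6, (x - 6)^2. Hence A and B are similar.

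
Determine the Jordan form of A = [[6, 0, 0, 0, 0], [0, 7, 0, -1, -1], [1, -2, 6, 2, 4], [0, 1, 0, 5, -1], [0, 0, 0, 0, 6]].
The characteristic polynomial is det(xI - A) = (x - 6)^5, so the eigenvalues are 6 (algebraic multiplicity 5).

For λ = 6: rank(A - 6I) = 2, rank((A - 6I)^2) = 0. The eigenspace has dimension 5 - 2 = 3, so there are 3 Jordan blocks; the rank sequence gives block sizes [2, 2, 1].

Assembling the blocks gives the Jordan form J above.

J = [[6, 1, 0, 0, 0], [0, 6, 0, 0, 0], [0, 0, 6, 1, 0], [0, 0, 0, 6, 0], [0, 0, 0, 0, 6]]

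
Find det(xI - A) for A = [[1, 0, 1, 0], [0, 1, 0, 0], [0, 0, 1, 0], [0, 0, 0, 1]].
xI - A = [[x - 1, 0, -1, 0], [0, x - 1, 0, 0], [0, 0, x - 1, 0], [0, 0, 0, x - 1]].

Expanding det(xI - A) along the first row:
det(xI - A) = + (x - 1)·det([[x - 1, 0, 0], [0, x - 1, 0], [0, 0, x - 1]]) - (0)·det([[0, 0, 0], [0, x - 1, 0], [0, 0, x - 1]]) + (-1)·det([[0, x - 1, 0], [0, 0, 0], [0, 0, x - 1]]) - (0)·det([[0, x - 1, 0], [0, 0, x - 1], [0, 0, 0]]).

Evaluating gives χ_A(x) = x^4 - 4x^3 + 6x^2 - 4x + 1 = (x - 1)^4.

χ_A(x) = (x - 1)^4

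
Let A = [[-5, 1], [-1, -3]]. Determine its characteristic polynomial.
χ_A(x) = (x + 4)^2

xI - A = [[x + 5, -1], [1, x + 3]].

Expanding det(xI - A) along the first row:
det(xI - A) = + (x + 5)·det([[x + 3]]) - (-1)·det([[1]]).

Evaluating gives χ_A(x) = x^2 + 8x + 16 = (x + 4)^2.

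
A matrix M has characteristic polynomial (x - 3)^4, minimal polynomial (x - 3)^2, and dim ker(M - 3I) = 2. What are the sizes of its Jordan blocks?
λ = 3: algebraic multiplicity 4 (exponent in χ_M), largest block size 2 (exponent in m_M), 2 blocks (geometric multiplicity). These force block sizes [2, 2].

Jordan blocks: (3, 2), (3, 2)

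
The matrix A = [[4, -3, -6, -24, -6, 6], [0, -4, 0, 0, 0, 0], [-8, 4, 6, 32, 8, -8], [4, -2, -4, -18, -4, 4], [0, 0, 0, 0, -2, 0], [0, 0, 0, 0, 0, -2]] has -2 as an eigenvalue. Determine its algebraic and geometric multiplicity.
The characteristic polynomial is (x + 2)^4(x + 4)^2, so the factor x + 2 appears with exponent 4: the algebraic multiplicity is 4.

rank(A + 2I) = 2, so the eigenspace has dimension 6 - 2 = 4: the geometric multiplicity is 4.

algebraic multiplicity 4, geometric multiplicity 4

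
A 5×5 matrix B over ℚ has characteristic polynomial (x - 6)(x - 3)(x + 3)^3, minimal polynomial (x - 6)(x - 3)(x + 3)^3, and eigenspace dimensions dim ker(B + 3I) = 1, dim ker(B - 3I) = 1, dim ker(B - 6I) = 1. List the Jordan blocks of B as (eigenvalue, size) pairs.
λ = -3: algebraic multiplicity 3 (exponent in χ_B), largest block size 3 (exponent in m_B), 1 block (geometric multiplicity). This forces block sizes [3].
λ = 3: algebraic multiplicity 1 (exponent in χ_B), largest block size 1 (exponent in m_B), 1 block (geometric multiplicity). This forces block sizes [1].
λ = 6: algebraic multiplicity 1 (exponent in χ_B), largest block size 1 (exponent in m_B), 1 block (geometric multiplicity). This forces block sizes [1].

Jordan blocks: (-3, 3), (3, 1), (6, 1)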